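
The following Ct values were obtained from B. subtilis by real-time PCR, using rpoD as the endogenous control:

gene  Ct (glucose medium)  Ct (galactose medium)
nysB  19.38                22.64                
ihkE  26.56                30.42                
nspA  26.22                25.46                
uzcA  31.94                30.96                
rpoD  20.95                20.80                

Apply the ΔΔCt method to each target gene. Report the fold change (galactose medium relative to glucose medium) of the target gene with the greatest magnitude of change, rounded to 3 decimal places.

nysB: ΔΔCt = (22.64−20.80) − (19.38−20.95) = 1.84 − (-1.57) = 3.41; fold change = 2^-3.41 = 0.094
ihkE: ΔΔCt = (30.42−20.80) − (26.56−20.95) = 9.62 − 5.61 = 4.01; fold change = 2^-4.01 = 0.062
nspA: ΔΔCt = (25.46−20.80) − (26.22−20.95) = 4.66 − 5.27 = -0.61; fold change = 2^0.61 = 1.526
uzcA: ΔΔCt = (30.96−20.80) − (31.94−20.95) = 10.16 − 10.99 = -0.83; fold change = 2^0.83 = 1.778
ihkE has the largest |ΔΔCt| = 4.01.

0.062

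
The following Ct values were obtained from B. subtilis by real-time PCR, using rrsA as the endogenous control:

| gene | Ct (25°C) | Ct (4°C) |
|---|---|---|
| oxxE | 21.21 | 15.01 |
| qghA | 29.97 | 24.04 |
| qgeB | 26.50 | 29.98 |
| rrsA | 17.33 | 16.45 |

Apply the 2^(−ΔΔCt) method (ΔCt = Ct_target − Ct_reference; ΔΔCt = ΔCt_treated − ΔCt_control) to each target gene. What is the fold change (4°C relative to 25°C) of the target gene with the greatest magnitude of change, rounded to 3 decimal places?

oxxE: ΔΔCt = (15.01−16.45) − (21.21−17.33) = -1.44 − 3.88 = -5.32; fold change = 2^5.32 = 39.947
qghA: ΔΔCt = (24.04−16.45) − (29.97−17.33) = 7.59 − 12.64 = -5.05; fold change = 2^5.05 = 33.128
qgeB: ΔΔCt = (29.98−16.45) − (26.50−17.33) = 13.53 − 9.17 = 4.36; fold change = 2^-4.36 = 0.049
oxxE has the largest |ΔΔCt| = 5.32.

39.947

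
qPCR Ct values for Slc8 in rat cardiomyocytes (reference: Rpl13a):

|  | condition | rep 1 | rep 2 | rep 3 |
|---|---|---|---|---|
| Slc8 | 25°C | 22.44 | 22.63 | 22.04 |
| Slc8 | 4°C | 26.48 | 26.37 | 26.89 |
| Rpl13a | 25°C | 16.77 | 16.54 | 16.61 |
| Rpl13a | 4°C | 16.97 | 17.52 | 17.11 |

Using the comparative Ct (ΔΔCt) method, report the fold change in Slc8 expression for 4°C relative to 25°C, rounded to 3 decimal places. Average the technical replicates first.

0.080

Mean Ct: Slc8 25°C 22.370; Slc8 4°C 26.580; Rpl13a 25°C 16.640; Rpl13a 4°C 17.200
ΔCt(25°C) = 22.370 − 16.640 = 5.730
ΔCt(4°C) = 26.580 − 17.200 = 9.380
ΔΔCt = 9.380 − 5.730 = 3.650
Fold change = 2^(−3.650) = 0.0797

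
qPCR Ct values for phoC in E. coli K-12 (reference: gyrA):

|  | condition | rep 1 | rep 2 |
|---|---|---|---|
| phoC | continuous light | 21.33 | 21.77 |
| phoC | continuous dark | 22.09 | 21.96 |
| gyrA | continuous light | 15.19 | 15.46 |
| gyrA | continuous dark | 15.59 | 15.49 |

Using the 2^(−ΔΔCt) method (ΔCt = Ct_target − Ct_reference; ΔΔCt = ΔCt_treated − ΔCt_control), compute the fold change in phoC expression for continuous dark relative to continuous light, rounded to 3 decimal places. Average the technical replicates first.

Mean Ct: phoC continuous light 21.550; phoC continuous dark 22.025; gyrA continuous light 15.325; gyrA continuous dark 15.540
ΔCt(continuous light) = 21.550 − 15.325 = 6.225
ΔCt(continuous dark) = 22.025 − 15.540 = 6.485
ΔΔCt = 6.485 − 6.225 = 0.260
Fold change = 2^(−0.260) = 0.8351

0.835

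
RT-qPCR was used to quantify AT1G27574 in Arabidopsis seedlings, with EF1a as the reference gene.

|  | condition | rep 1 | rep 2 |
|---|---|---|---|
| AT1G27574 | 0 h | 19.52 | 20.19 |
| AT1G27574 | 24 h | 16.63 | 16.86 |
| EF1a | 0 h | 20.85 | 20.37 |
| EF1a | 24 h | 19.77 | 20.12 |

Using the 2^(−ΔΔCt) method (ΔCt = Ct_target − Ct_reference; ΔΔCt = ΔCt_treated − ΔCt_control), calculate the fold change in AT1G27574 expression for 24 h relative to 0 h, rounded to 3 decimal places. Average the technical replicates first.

Mean Ct: AT1G27574 0 h 19.855; AT1G27574 24 h 16.745; EF1a 0 h 20.610; EF1a 24 h 19.945
ΔCt(0 h) = 19.855 − 20.610 = -0.755
ΔCt(24 h) = 16.745 − 19.945 = -3.200
ΔΔCt = -3.200 − (-0.755) = -2.445
Fold change = 2^(−(-2.445)) = 2^2.445 = 5.4453

5.445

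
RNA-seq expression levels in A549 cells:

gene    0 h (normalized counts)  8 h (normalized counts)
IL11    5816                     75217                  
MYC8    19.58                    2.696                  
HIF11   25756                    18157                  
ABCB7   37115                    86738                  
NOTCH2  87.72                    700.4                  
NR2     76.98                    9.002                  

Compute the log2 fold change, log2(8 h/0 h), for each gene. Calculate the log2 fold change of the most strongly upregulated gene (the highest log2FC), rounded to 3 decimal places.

3.693

log2(75217/5816) = 3.693  (IL11)
log2(2.696/19.58) = -2.860  (MYC8)
log2(18157/25756) = -0.504  (HIF11)
log2(86738/37115) = 1.225  (ABCB7)
log2(700.4/87.72) = 2.997  (NOTCH2)
log2(9.002/76.98) = -3.096  (NR2)
IL11 is most strongly upregulated.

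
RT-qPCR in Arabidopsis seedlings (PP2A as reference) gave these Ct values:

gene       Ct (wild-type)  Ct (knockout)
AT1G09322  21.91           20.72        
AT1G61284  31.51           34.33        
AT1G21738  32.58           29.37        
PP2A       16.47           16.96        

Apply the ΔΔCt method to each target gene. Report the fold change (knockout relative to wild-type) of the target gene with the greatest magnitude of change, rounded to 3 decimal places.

AT1G09322: ΔΔCt = (20.72−16.96) − (21.91−16.47) = 3.76 − 5.44 = -1.68; fold change = 2^1.68 = 3.204
AT1G61284: ΔΔCt = (34.33−16.96) − (31.51−16.47) = 17.37 − 15.04 = 2.33; fold change = 2^-2.33 = 0.199
AT1G21738: ΔΔCt = (29.37−16.96) − (32.58−16.47) = 12.41 − 16.11 = -3.70; fold change = 2^3.70 = 12.996
AT1G21738 has the largest |ΔΔCt| = 3.70.

12.996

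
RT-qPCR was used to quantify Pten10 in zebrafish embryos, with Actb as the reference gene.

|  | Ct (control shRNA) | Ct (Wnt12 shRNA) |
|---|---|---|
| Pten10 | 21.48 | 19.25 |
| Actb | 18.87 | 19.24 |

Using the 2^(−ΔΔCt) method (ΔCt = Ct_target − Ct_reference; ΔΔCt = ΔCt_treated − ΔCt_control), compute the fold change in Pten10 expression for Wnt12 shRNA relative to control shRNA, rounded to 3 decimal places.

ΔCt(control shRNA) = 21.480 − 18.870 = 2.610
ΔCt(Wnt12 shRNA) = 19.250 − 19.240 = 0.010
ΔΔCt = 0.010 − 2.610 = -2.600
Fold change = 2^(−(-2.600)) = 2^2.600 = 6.0629

6.063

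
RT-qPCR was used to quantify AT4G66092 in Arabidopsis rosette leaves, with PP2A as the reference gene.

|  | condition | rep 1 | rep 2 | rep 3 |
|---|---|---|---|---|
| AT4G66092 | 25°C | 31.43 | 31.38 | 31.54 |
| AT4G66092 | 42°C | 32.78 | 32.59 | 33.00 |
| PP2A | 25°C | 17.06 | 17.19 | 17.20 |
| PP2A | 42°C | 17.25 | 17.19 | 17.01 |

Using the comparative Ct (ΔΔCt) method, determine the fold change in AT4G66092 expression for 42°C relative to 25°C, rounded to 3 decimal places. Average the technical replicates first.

0.395

Mean Ct: AT4G66092 25°C 31.450; AT4G66092 42°C 32.790; PP2A 25°C 17.150; PP2A 42°C 17.150
ΔCt(25°C) = 31.450 − 17.150 = 14.300
ΔCt(42°C) = 32.790 − 17.150 = 15.640
ΔΔCt = 15.640 − 14.300 = 1.340
Fold change = 2^(−1.340) = 0.3950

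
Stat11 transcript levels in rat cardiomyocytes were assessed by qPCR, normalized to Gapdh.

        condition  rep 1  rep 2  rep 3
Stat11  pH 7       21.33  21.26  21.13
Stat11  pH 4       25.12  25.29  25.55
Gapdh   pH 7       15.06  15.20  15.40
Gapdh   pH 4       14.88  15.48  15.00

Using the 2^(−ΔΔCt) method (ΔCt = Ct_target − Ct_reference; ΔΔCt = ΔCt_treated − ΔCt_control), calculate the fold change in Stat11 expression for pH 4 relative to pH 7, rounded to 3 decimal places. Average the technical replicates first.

0.055

Mean Ct: Stat11 pH 7 21.240; Stat11 pH 4 25.320; Gapdh pH 7 15.220; Gapdh pH 4 15.120
ΔCt(pH 7) = 21.240 − 15.220 = 6.020
ΔCt(pH 4) = 25.320 − 15.120 = 10.200
ΔΔCt = 10.200 − 6.020 = 4.180
Fold change = 2^(−4.180) = 0.0552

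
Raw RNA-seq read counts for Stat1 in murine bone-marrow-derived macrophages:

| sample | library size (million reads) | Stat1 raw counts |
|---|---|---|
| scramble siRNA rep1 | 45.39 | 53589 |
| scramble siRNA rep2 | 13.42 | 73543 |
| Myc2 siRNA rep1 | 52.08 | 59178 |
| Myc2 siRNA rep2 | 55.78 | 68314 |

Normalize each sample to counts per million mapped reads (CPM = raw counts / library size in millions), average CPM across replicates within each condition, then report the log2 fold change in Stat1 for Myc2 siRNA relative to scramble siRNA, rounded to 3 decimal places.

CPM(scramble siRNA rep1) = 53589 / 45.39 = 1180.6345
CPM(scramble siRNA rep2) = 73543 / 13.42 = 5480.1043
CPM(Myc2 siRNA rep1) = 59178 / 52.08 = 1136.2903
CPM(Myc2 siRNA rep2) = 68314 / 55.78 = 1224.7042
mean CPM(scramble siRNA) = 3330.3694; mean CPM(Myc2 siRNA) = 1180.4973
Fold change = 1180.4973 / 3330.3694 = 0.35446
log2(0.35446) = -1.4963

-1.496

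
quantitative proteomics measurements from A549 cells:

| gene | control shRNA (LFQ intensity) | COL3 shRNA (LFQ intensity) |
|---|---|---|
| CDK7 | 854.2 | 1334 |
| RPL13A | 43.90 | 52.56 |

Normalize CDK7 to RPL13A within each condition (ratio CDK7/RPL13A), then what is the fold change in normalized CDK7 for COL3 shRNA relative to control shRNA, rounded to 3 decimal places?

1.304

CDK7/RPL13A (control shRNA) = 854.2 / 43.90 = 19.458
CDK7/RPL13A (COL3 shRNA) = 1334 / 52.56 = 25.381
Fold change = 25.381 / 19.458 = 1.3044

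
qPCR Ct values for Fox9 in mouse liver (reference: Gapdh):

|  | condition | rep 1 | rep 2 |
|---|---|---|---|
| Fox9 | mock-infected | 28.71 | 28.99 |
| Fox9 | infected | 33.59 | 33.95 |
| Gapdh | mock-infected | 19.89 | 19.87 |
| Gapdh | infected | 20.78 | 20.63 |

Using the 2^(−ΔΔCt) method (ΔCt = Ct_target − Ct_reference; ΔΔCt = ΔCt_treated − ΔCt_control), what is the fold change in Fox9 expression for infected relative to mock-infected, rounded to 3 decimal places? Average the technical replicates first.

Mean Ct: Fox9 mock-infected 28.850; Fox9 infected 33.770; Gapdh mock-infected 19.880; Gapdh infected 20.705
ΔCt(mock-infected) = 28.850 − 19.880 = 8.970
ΔCt(infected) = 33.770 − 20.705 = 13.065
ΔΔCt = 13.065 − 8.970 = 4.095
Fold change = 2^(−4.095) = 0.0585

0.059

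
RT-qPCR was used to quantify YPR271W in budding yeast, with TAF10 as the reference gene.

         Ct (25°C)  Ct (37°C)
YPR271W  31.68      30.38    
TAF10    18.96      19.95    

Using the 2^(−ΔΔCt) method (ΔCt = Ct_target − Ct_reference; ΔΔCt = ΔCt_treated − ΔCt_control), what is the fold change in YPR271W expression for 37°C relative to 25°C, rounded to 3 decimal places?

ΔCt(25°C) = 31.680 − 18.960 = 12.720
ΔCt(37°C) = 30.380 − 19.950 = 10.430
ΔΔCt = 10.430 − 12.720 = -2.290
Fold change = 2^(−(-2.290)) = 2^2.290 = 4.8906

4.891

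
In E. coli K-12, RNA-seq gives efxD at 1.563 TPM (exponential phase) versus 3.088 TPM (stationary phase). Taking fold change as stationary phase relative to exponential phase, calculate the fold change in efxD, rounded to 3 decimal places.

Fold change = 3.088 / 1.563 = 1.9757
efxD is upregulated.

1.976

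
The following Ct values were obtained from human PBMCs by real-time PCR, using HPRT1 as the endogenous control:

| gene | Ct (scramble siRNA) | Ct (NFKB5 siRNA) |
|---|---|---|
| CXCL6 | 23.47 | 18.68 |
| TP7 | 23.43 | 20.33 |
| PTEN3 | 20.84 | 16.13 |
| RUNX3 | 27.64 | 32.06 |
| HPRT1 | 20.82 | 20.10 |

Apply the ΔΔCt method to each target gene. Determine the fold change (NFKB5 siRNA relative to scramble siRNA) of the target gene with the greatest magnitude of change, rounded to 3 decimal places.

CXCL6: ΔΔCt = (18.68−20.10) − (23.47−20.82) = -1.42 − 2.65 = -4.07; fold change = 2^4.07 = 16.795
TP7: ΔΔCt = (20.33−20.10) − (23.43−20.82) = 0.23 − 2.61 = -2.38; fold change = 2^2.38 = 5.205
PTEN3: ΔΔCt = (16.13−20.10) − (20.84−20.82) = -3.97 − 0.02 = -3.99; fold change = 2^3.99 = 15.889
RUNX3: ΔΔCt = (32.06−20.10) − (27.64−20.82) = 11.96 − 6.82 = 5.14; fold change = 2^-5.14 = 0.028
RUNX3 has the largest |ΔΔCt| = 5.14.

0.028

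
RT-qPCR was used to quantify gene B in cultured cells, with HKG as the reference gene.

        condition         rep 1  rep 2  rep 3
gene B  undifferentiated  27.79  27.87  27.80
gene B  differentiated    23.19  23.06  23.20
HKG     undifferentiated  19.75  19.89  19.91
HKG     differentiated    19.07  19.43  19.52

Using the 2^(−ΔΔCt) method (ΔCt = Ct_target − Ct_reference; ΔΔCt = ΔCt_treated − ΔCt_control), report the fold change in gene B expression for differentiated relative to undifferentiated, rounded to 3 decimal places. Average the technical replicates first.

17.877

Mean Ct: gene B undifferentiated 27.820; gene B differentiated 23.150; HKG undifferentiated 19.850; HKG differentiated 19.340
ΔCt(undifferentiated) = 27.820 − 19.850 = 7.970
ΔCt(differentiated) = 23.150 − 19.340 = 3.810
ΔΔCt = 3.810 − 7.970 = -4.160
Fold change = 2^(−(-4.160)) = 2^4.160 = 17.8766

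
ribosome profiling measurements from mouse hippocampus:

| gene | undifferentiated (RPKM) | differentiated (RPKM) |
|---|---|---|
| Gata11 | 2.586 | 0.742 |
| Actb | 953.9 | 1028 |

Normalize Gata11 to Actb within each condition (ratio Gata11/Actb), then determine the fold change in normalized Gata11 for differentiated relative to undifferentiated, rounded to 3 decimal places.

Gata11/Actb (undifferentiated) = 2.586 / 953.9 = 0.002711
Gata11/Actb (differentiated) = 0.742 / 1028 = 0.00072179
Fold change = 0.00072179 / 0.002711 = 0.2662

0.266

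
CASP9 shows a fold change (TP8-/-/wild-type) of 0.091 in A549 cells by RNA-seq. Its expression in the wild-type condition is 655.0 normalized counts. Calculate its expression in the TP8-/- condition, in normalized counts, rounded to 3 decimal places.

TP8-/- expression = 655.0 × 0.091 = 59.605

59.605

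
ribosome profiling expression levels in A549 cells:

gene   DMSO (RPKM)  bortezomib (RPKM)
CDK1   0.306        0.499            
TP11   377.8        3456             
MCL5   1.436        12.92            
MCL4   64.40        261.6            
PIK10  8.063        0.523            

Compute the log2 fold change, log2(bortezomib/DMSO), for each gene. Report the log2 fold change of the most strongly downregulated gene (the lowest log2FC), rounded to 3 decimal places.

-3.946

log2(0.499/0.306) = 0.706  (CDK1)
log2(3456/377.8) = 3.193  (TP11)
log2(12.92/1.436) = 3.169  (MCL5)
log2(261.6/64.40) = 2.022  (MCL4)
log2(0.523/8.063) = -3.946  (PIK10)
PIK10 is most strongly downregulated.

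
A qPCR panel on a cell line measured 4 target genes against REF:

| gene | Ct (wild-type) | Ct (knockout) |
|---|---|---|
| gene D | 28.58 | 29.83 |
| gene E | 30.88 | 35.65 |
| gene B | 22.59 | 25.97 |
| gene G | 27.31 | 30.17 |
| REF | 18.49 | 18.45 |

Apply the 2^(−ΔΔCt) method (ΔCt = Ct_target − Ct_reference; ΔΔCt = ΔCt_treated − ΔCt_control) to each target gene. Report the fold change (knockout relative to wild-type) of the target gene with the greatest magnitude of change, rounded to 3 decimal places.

0.036

gene D: ΔΔCt = (29.83−18.45) − (28.58−18.49) = 11.38 − 10.09 = 1.29; fold change = 2^-1.29 = 0.409
gene E: ΔΔCt = (35.65−18.45) − (30.88−18.49) = 17.20 − 12.39 = 4.81; fold change = 2^-4.81 = 0.036
gene B: ΔΔCt = (25.97−18.45) − (22.59−18.49) = 7.52 − 4.10 = 3.42; fold change = 2^-3.42 = 0.093
gene G: ΔΔCt = (30.17−18.45) − (27.31−18.49) = 11.72 − 8.82 = 2.90; fold change = 2^-2.90 = 0.134
gene E has the largest |ΔΔCt| = 4.81.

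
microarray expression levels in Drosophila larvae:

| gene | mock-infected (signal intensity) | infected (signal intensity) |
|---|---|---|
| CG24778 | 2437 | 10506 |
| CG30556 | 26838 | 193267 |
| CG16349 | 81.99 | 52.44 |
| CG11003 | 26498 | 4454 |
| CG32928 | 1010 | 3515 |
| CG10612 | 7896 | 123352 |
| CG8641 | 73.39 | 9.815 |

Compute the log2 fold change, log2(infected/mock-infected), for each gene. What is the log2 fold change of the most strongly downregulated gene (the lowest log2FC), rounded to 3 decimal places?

log2(10506/2437) = 2.108  (CG24778)
log2(193267/26838) = 2.848  (CG30556)
log2(52.44/81.99) = -0.645  (CG16349)
log2(4454/26498) = -2.573  (CG11003)
log2(3515/1010) = 1.799  (CG32928)
log2(123352/7896) = 3.966  (CG10612)
log2(9.815/73.39) = -2.903  (CG8641)
CG8641 is most strongly downregulated.

-2.903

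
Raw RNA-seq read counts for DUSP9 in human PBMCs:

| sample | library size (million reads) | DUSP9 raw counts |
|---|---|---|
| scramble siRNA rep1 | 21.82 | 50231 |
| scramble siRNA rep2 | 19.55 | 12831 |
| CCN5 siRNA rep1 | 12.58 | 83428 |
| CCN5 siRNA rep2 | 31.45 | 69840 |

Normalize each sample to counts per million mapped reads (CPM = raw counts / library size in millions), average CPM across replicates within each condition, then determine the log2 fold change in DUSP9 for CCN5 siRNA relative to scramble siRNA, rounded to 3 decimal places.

1.581

CPM(scramble siRNA rep1) = 50231 / 21.82 = 2302.0623
CPM(scramble siRNA rep2) = 12831 / 19.55 = 656.3171
CPM(CCN5 siRNA rep1) = 83428 / 12.58 = 6631.7965
CPM(CCN5 siRNA rep2) = 69840 / 31.45 = 2220.6677
mean CPM(scramble siRNA) = 1479.1897; mean CPM(CCN5 siRNA) = 4426.2321
Fold change = 4426.2321 / 1479.1897 = 2.99234
log2(2.99234) = 1.5813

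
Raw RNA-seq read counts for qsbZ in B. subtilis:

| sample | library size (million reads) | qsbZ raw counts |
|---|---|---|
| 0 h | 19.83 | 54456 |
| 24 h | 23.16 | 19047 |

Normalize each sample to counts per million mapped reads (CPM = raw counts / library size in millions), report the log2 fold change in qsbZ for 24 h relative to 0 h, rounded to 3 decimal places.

-1.739

CPM(0 h) = 54456 / 19.83 = 2746.1422
CPM(24 h) = 19047 / 23.16 = 822.4093
Fold change = 822.4093 / 2746.1422 = 0.29948
log2(0.29948) = -1.7395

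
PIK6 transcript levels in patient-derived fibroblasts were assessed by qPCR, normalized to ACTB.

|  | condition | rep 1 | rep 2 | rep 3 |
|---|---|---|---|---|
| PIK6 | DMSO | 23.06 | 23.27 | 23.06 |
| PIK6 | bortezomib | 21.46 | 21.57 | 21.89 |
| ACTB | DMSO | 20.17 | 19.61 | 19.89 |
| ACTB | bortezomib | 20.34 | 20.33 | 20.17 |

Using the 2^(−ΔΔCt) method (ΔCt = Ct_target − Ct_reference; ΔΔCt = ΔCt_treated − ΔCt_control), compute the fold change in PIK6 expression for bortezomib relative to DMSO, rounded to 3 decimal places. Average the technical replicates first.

Mean Ct: PIK6 DMSO 23.130; PIK6 bortezomib 21.640; ACTB DMSO 19.890; ACTB bortezomib 20.280
ΔCt(DMSO) = 23.130 − 19.890 = 3.240
ΔCt(bortezomib) = 21.640 − 20.280 = 1.360
ΔΔCt = 1.360 − 3.240 = -1.880
Fold change = 2^(−(-1.880)) = 2^1.880 = 3.6808

3.681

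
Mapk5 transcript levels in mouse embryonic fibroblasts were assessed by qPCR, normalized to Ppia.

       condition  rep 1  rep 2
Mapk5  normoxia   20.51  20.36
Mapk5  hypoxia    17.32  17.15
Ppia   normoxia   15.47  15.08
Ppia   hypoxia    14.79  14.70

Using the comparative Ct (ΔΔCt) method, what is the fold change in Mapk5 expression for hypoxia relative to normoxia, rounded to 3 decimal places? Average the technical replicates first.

Mean Ct: Mapk5 normoxia 20.435; Mapk5 hypoxia 17.235; Ppia normoxia 15.275; Ppia hypoxia 14.745
ΔCt(normoxia) = 20.435 − 15.275 = 5.160
ΔCt(hypoxia) = 17.235 − 14.745 = 2.490
ΔΔCt = 2.490 − 5.160 = -2.670
Fold change = 2^(−(-2.670)) = 2^2.670 = 6.3643

6.364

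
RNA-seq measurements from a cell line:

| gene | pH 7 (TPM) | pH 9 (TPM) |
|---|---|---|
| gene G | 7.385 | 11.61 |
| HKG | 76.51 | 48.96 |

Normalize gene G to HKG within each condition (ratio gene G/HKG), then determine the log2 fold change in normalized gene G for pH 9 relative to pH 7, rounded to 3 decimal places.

1.297

gene G/HKG (pH 7) = 7.385 / 76.51 = 0.096523
gene G/HKG (pH 9) = 11.61 / 48.96 = 0.23713
Fold change = 0.23713 / 0.096523 = 2.4567
log2(2.4567) = 1.2967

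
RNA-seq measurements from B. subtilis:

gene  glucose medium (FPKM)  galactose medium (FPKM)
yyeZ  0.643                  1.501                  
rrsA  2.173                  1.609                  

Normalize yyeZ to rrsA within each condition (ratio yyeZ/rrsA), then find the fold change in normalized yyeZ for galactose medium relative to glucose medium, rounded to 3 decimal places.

3.153

yyeZ/rrsA (glucose medium) = 0.643 / 2.173 = 0.2959
yyeZ/rrsA (galactose medium) = 1.501 / 1.609 = 0.93288
Fold change = 0.93288 / 0.2959 = 3.1526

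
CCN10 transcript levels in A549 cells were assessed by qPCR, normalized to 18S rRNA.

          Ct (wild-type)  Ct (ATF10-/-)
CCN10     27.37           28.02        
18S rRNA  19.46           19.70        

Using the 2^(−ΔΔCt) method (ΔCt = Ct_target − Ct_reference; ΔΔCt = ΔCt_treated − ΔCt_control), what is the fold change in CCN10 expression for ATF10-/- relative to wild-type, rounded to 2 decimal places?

ΔCt(wild-type) = 27.370 − 19.460 = 7.910
ΔCt(ATF10-/-) = 28.020 − 19.700 = 8.320
ΔΔCt = 8.320 − 7.910 = 0.410
Fold change = 2^(−0.410) = 0.753

0.75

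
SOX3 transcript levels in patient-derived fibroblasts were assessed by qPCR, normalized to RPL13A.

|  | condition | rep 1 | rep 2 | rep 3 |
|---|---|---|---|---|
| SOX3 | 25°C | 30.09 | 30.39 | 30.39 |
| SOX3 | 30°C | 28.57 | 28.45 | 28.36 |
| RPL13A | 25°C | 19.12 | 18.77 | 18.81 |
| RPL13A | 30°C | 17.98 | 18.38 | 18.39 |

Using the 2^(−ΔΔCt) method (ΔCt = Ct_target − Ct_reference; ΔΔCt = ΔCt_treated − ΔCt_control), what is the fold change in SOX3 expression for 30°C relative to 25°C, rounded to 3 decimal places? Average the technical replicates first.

Mean Ct: SOX3 25°C 30.290; SOX3 30°C 28.460; RPL13A 25°C 18.900; RPL13A 30°C 18.250
ΔCt(25°C) = 30.290 − 18.900 = 11.390
ΔCt(30°C) = 28.460 − 18.250 = 10.210
ΔΔCt = 10.210 − 11.390 = -1.180
Fold change = 2^(−(-1.180)) = 2^1.180 = 2.2658

2.266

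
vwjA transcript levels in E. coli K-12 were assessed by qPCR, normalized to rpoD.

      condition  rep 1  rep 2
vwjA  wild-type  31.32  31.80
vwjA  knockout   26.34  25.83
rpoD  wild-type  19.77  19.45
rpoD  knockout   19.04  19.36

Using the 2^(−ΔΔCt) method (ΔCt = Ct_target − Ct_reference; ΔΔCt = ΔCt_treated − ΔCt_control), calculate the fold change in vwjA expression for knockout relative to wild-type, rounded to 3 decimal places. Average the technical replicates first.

33.475

Mean Ct: vwjA wild-type 31.560; vwjA knockout 26.085; rpoD wild-type 19.610; rpoD knockout 19.200
ΔCt(wild-type) = 31.560 − 19.610 = 11.950
ΔCt(knockout) = 26.085 − 19.200 = 6.885
ΔΔCt = 6.885 − 11.950 = -5.065
Fold change = 2^(−(-5.065)) = 2^5.065 = 33.4747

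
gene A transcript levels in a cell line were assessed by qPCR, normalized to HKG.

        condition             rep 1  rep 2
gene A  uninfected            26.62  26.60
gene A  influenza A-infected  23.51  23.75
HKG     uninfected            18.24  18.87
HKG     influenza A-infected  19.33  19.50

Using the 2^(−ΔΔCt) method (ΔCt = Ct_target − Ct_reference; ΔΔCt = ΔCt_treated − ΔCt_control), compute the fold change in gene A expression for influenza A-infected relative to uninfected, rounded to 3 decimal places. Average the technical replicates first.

14.320

Mean Ct: gene A uninfected 26.610; gene A influenza A-infected 23.630; HKG uninfected 18.555; HKG influenza A-infected 19.415
ΔCt(uninfected) = 26.610 − 18.555 = 8.055
ΔCt(influenza A-infected) = 23.630 − 19.415 = 4.215
ΔΔCt = 4.215 − 8.055 = -3.840
Fold change = 2^(−(-3.840)) = 2^3.840 = 14.3204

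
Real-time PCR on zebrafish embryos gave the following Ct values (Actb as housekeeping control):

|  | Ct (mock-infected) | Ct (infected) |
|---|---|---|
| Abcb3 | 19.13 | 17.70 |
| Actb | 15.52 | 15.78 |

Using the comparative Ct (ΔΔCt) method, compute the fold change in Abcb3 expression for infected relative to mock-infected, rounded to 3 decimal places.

3.227

ΔCt(mock-infected) = 19.130 − 15.520 = 3.610
ΔCt(infected) = 17.700 − 15.780 = 1.920
ΔΔCt = 1.920 − 3.610 = -1.690
Fold change = 2^(−(-1.690)) = 2^1.690 = 3.2266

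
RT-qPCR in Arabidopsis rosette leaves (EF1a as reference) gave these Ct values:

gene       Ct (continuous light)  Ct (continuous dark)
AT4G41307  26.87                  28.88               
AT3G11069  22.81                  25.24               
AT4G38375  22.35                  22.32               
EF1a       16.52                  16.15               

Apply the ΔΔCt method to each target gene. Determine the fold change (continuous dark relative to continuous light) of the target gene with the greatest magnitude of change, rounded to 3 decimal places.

AT4G41307: ΔΔCt = (28.88−16.15) − (26.87−16.52) = 12.73 − 10.35 = 2.38; fold change = 2^-2.38 = 0.192
AT3G11069: ΔΔCt = (25.24−16.15) − (22.81−16.52) = 9.09 − 6.29 = 2.80; fold change = 2^-2.80 = 0.144
AT4G38375: ΔΔCt = (22.32−16.15) − (22.35−16.52) = 6.17 − 5.83 = 0.34; fold change = 2^-0.34 = 0.790
AT3G11069 has the largest |ΔΔCt| = 2.80.

0.144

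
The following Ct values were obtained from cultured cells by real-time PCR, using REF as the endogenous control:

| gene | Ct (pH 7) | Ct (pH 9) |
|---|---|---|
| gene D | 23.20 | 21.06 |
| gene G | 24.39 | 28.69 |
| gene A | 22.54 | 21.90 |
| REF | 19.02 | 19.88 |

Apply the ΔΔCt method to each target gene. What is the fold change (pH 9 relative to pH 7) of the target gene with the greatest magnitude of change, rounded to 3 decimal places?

gene D: ΔΔCt = (21.06−19.88) − (23.20−19.02) = 1.18 − 4.18 = -3.00; fold change = 2^3.00 = 8.000
gene G: ΔΔCt = (28.69−19.88) − (24.39−19.02) = 8.81 − 5.37 = 3.44; fold change = 2^-3.44 = 0.092
gene A: ΔΔCt = (21.90−19.88) − (22.54−19.02) = 2.02 − 3.52 = -1.50; fold change = 2^1.50 = 2.828
gene G has the largest |ΔΔCt| = 3.44.

0.092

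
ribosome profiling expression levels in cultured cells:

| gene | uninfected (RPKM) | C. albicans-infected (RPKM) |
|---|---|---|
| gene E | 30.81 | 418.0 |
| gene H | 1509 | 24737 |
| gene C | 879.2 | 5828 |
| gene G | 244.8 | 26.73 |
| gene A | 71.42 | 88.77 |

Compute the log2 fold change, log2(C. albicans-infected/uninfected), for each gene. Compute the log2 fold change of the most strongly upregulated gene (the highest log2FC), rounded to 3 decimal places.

4.035

log2(418.0/30.81) = 3.762  (gene E)
log2(24737/1509) = 4.035  (gene H)
log2(5828/879.2) = 2.729  (gene C)
log2(26.73/244.8) = -3.195  (gene G)
log2(88.77/71.42) = 0.314  (gene A)
gene H is most strongly upregulated.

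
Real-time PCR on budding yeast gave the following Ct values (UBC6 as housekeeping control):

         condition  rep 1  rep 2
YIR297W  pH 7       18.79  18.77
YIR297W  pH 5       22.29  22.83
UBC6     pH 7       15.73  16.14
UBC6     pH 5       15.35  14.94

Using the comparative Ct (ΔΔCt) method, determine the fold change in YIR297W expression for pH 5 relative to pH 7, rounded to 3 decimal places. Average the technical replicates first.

0.042

Mean Ct: YIR297W pH 7 18.780; YIR297W pH 5 22.560; UBC6 pH 7 15.935; UBC6 pH 5 15.145
ΔCt(pH 7) = 18.780 − 15.935 = 2.845
ΔCt(pH 5) = 22.560 − 15.145 = 7.415
ΔΔCt = 7.415 − 2.845 = 4.570
Fold change = 2^(−4.570) = 0.0421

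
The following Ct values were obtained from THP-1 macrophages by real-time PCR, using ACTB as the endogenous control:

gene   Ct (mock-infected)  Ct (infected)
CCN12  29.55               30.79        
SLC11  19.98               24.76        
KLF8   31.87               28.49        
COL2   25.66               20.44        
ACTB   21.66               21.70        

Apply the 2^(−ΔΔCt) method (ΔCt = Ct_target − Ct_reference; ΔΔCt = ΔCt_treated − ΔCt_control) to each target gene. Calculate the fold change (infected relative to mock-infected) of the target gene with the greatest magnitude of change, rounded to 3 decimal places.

CCN12: ΔΔCt = (30.79−21.70) − (29.55−21.66) = 9.09 − 7.89 = 1.20; fold change = 2^-1.20 = 0.435
SLC11: ΔΔCt = (24.76−21.70) − (19.98−21.66) = 3.06 − (-1.68) = 4.74; fold change = 2^-4.74 = 0.037
KLF8: ΔΔCt = (28.49−21.70) − (31.87−21.66) = 6.79 − 10.21 = -3.42; fold change = 2^3.42 = 10.703
COL2: ΔΔCt = (20.44−21.70) − (25.66−21.66) = -1.26 − 4.00 = -5.26; fold change = 2^5.26 = 38.319
COL2 has the largest |ΔΔCt| = 5.26.

38.319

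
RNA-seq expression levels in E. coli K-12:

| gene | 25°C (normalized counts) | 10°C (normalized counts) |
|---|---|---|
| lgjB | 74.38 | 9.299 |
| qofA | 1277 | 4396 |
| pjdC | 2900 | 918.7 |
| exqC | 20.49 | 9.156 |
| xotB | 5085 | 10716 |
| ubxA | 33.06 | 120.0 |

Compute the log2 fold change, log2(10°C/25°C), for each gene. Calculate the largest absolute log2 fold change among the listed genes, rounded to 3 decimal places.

3.000

log2(9.299/74.38) = -3.000  (lgjB)
log2(4396/1277) = 1.783  (qofA)
log2(918.7/2900) = -1.658  (pjdC)
log2(9.156/20.49) = -1.162  (exqC)
log2(10716/5085) = 1.075  (xotB)
log2(120.0/33.06) = 1.860  (ubxA)
The largest magnitude belongs to lgjB.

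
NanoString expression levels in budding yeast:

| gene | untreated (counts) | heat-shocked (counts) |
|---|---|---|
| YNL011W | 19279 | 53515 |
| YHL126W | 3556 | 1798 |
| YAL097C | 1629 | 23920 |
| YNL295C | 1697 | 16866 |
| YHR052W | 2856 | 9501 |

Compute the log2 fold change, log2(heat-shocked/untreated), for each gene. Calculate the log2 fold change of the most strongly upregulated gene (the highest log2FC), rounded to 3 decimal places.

log2(53515/19279) = 1.473  (YNL011W)
log2(1798/3556) = -0.984  (YHL126W)
log2(23920/1629) = 3.876  (YAL097C)
log2(16866/1697) = 3.313  (YNL295C)
log2(9501/2856) = 1.734  (YHR052W)
YAL097C is most strongly upregulated.

3.876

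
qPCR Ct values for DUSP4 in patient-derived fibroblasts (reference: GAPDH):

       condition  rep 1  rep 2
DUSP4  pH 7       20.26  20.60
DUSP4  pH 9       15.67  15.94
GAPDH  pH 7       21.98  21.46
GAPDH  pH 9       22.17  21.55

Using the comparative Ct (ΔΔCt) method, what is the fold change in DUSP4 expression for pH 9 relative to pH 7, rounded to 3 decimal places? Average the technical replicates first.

27.190

Mean Ct: DUSP4 pH 7 20.430; DUSP4 pH 9 15.805; GAPDH pH 7 21.720; GAPDH pH 9 21.860
ΔCt(pH 7) = 20.430 − 21.720 = -1.290
ΔCt(pH 9) = 15.805 − 21.860 = -6.055
ΔΔCt = -6.055 − (-1.290) = -4.765
Fold change = 2^(−(-4.765)) = 2^4.765 = 27.1899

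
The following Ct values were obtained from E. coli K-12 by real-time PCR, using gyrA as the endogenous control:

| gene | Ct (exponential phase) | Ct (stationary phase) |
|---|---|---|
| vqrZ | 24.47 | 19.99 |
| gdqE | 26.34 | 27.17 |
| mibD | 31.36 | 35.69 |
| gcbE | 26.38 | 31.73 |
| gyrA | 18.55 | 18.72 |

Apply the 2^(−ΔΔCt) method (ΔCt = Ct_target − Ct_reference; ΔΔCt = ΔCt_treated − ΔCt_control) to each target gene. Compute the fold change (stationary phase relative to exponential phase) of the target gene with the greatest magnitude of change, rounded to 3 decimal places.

vqrZ: ΔΔCt = (19.99−18.72) − (24.47−18.55) = 1.27 − 5.92 = -4.65; fold change = 2^4.65 = 25.107
gdqE: ΔΔCt = (27.17−18.72) − (26.34−18.55) = 8.45 − 7.79 = 0.66; fold change = 2^-0.66 = 0.633
mibD: ΔΔCt = (35.69−18.72) − (31.36−18.55) = 16.97 − 12.81 = 4.16; fold change = 2^-4.16 = 0.056
gcbE: ΔΔCt = (31.73−18.72) − (26.38−18.55) = 13.01 − 7.83 = 5.18; fold change = 2^-5.18 = 0.028
gcbE has the largest |ΔΔCt| = 5.18.

0.028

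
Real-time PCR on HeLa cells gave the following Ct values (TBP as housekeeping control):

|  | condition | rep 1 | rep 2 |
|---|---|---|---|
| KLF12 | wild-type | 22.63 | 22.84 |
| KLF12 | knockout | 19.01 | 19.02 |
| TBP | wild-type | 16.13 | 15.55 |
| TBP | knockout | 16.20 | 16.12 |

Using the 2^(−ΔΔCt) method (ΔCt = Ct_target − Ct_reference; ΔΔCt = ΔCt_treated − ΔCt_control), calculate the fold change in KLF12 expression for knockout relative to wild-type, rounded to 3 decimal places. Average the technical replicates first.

16.450

Mean Ct: KLF12 wild-type 22.735; KLF12 knockout 19.015; TBP wild-type 15.840; TBP knockout 16.160
ΔCt(wild-type) = 22.735 − 15.840 = 6.895
ΔCt(knockout) = 19.015 − 16.160 = 2.855
ΔΔCt = 2.855 − 6.895 = -4.040
Fold change = 2^(−(-4.040)) = 2^4.040 = 16.4498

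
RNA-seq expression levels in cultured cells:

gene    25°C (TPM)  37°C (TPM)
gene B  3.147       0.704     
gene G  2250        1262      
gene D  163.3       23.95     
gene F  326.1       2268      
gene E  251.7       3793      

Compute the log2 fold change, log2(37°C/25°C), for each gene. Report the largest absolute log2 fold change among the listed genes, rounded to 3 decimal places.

log2(0.704/3.147) = -2.160  (gene B)
log2(1262/2250) = -0.834  (gene G)
log2(23.95/163.3) = -2.769  (gene D)
log2(2268/326.1) = 2.798  (gene F)
log2(3793/251.7) = 3.914  (gene E)
The largest magnitude belongs to gene E.

3.914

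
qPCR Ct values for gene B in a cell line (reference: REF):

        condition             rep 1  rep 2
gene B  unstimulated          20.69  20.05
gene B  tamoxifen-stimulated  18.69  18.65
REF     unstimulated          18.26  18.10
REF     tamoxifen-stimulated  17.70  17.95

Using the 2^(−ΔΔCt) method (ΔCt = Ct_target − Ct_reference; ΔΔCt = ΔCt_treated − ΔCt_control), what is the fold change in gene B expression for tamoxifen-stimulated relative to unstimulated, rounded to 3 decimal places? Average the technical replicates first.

2.540

Mean Ct: gene B unstimulated 20.370; gene B tamoxifen-stimulated 18.670; REF unstimulated 18.180; REF tamoxifen-stimulated 17.825
ΔCt(unstimulated) = 20.370 − 18.180 = 2.190
ΔCt(tamoxifen-stimulated) = 18.670 − 17.825 = 0.845
ΔΔCt = 0.845 − 2.190 = -1.345
Fold change = 2^(−(-1.345)) = 2^1.345 = 2.5403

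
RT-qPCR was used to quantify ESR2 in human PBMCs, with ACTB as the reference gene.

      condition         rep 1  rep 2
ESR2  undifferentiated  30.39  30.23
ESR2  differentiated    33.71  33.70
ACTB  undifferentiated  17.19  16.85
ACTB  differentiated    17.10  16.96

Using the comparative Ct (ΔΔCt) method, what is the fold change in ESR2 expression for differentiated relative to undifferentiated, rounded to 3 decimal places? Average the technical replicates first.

Mean Ct: ESR2 undifferentiated 30.310; ESR2 differentiated 33.705; ACTB undifferentiated 17.020; ACTB differentiated 17.030
ΔCt(undifferentiated) = 30.310 − 17.020 = 13.290
ΔCt(differentiated) = 33.705 − 17.030 = 16.675
ΔΔCt = 16.675 − 13.290 = 3.385
Fold change = 2^(−3.385) = 0.0957

0.096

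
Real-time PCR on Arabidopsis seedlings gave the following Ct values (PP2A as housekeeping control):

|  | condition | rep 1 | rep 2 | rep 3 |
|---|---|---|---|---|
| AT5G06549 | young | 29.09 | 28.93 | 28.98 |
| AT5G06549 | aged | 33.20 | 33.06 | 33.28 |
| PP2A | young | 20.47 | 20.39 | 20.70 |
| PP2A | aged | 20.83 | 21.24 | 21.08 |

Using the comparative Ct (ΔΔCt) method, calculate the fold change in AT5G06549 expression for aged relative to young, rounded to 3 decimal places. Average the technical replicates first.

0.080

Mean Ct: AT5G06549 young 29.000; AT5G06549 aged 33.180; PP2A young 20.520; PP2A aged 21.050
ΔCt(young) = 29.000 − 20.520 = 8.480
ΔCt(aged) = 33.180 − 21.050 = 12.130
ΔΔCt = 12.130 − 8.480 = 3.650
Fold change = 2^(−3.650) = 0.0797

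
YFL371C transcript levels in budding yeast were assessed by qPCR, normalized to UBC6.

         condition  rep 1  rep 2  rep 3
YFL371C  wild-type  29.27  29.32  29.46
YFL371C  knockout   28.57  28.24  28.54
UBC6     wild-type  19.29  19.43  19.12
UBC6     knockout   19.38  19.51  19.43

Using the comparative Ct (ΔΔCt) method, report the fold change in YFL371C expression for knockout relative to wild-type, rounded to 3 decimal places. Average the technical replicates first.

2.085

Mean Ct: YFL371C wild-type 29.350; YFL371C knockout 28.450; UBC6 wild-type 19.280; UBC6 knockout 19.440
ΔCt(wild-type) = 29.350 − 19.280 = 10.070
ΔCt(knockout) = 28.450 − 19.440 = 9.010
ΔΔCt = 9.010 − 10.070 = -1.060
Fold change = 2^(−(-1.060)) = 2^1.060 = 2.0849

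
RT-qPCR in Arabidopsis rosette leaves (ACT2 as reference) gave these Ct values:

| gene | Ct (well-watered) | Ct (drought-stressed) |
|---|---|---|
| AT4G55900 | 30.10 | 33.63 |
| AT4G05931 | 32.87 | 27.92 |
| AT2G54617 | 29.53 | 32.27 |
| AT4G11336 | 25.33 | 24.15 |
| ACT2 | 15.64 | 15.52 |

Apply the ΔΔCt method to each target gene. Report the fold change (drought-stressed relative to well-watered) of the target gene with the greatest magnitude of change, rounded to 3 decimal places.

28.443

AT4G55900: ΔΔCt = (33.63−15.52) − (30.10−15.64) = 18.11 − 14.46 = 3.65; fold change = 2^-3.65 = 0.080
AT4G05931: ΔΔCt = (27.92−15.52) − (32.87−15.64) = 12.40 − 17.23 = -4.83; fold change = 2^4.83 = 28.443
AT2G54617: ΔΔCt = (32.27−15.52) − (29.53−15.64) = 16.75 − 13.89 = 2.86; fold change = 2^-2.86 = 0.138
AT4G11336: ΔΔCt = (24.15−15.52) − (25.33−15.64) = 8.63 − 9.69 = -1.06; fold change = 2^1.06 = 2.085
AT4G05931 has the largest |ΔΔCt| = 4.83.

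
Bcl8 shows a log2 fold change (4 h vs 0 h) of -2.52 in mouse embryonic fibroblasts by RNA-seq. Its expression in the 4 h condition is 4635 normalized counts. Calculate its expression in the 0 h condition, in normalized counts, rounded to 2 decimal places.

26585.53

Fold change = 2^(-2.52) = 0.1743
0 h expression = 4635 / 0.1743 = 26585.53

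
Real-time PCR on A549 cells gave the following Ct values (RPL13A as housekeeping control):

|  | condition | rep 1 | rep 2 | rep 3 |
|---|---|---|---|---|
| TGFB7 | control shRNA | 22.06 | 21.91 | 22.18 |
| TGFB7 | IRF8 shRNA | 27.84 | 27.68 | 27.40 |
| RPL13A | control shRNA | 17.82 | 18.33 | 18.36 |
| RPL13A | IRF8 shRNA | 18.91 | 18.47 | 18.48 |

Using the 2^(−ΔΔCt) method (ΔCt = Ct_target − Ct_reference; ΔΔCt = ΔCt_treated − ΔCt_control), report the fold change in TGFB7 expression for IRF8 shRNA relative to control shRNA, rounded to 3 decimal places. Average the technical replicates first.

0.028

Mean Ct: TGFB7 control shRNA 22.050; TGFB7 IRF8 shRNA 27.640; RPL13A control shRNA 18.170; RPL13A IRF8 shRNA 18.620
ΔCt(control shRNA) = 22.050 − 18.170 = 3.880
ΔCt(IRF8 shRNA) = 27.640 − 18.620 = 9.020
ΔΔCt = 9.020 − 3.880 = 5.140
Fold change = 2^(−5.140) = 0.0284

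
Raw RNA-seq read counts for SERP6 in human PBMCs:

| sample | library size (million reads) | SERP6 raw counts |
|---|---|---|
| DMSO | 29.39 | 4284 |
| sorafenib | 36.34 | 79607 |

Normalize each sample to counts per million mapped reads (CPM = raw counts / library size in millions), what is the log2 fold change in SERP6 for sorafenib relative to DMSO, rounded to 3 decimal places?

3.910

CPM(DMSO) = 4284 / 29.39 = 145.7639
CPM(sorafenib) = 79607 / 36.34 = 2190.6164
Fold change = 2190.6164 / 145.7639 = 15.02853
log2(15.02853) = 3.9096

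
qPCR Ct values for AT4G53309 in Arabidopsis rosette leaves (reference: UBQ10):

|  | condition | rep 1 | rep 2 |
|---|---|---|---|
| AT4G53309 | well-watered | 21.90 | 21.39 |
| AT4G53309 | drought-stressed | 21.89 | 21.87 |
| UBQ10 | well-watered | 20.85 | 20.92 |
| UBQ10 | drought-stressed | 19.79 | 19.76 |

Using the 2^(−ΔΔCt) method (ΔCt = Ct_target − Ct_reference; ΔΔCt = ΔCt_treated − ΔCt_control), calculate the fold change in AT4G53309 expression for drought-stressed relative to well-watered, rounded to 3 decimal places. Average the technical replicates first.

0.394

Mean Ct: AT4G53309 well-watered 21.645; AT4G53309 drought-stressed 21.880; UBQ10 well-watered 20.885; UBQ10 drought-stressed 19.775
ΔCt(well-watered) = 21.645 − 20.885 = 0.760
ΔCt(drought-stressed) = 21.880 − 19.775 = 2.105
ΔΔCt = 2.105 − 0.760 = 1.345
Fold change = 2^(−1.345) = 0.3937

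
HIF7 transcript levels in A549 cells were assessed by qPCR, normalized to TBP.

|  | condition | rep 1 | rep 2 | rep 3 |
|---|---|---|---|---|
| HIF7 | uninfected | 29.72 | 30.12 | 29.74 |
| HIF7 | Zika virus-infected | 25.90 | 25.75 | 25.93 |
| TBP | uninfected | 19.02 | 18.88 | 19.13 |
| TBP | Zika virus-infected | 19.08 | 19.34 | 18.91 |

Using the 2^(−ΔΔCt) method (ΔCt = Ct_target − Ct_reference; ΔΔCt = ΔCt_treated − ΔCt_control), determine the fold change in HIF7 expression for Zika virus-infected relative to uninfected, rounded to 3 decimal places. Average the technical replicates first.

17.148

Mean Ct: HIF7 uninfected 29.860; HIF7 Zika virus-infected 25.860; TBP uninfected 19.010; TBP Zika virus-infected 19.110
ΔCt(uninfected) = 29.860 − 19.010 = 10.850
ΔCt(Zika virus-infected) = 25.860 − 19.110 = 6.750
ΔΔCt = 6.750 − 10.850 = -4.100
Fold change = 2^(−(-4.100)) = 2^4.100 = 17.1484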